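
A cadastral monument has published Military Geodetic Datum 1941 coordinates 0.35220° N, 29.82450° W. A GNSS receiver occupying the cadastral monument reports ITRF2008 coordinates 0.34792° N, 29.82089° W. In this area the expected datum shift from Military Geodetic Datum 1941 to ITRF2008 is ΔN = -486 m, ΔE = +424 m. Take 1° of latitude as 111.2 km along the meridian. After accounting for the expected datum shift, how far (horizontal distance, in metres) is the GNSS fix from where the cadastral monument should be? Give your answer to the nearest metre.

25 m

Observed coordinate differences: Δφ = -0.00428°, Δλ = +0.00361°.
Converting to metres (1° lat = 111200 m, cos φ = 0.999981): observed ΔN = -475.9 m, observed ΔE = 401.4 m.
Subtracting the expected shift leaves a residual of -475.9 − (-486) = 10.1 m north and 401.4 − (424) = -22.6 m east.
Residual distance = √(10.1² + (-22.6)²) = 24.7 m.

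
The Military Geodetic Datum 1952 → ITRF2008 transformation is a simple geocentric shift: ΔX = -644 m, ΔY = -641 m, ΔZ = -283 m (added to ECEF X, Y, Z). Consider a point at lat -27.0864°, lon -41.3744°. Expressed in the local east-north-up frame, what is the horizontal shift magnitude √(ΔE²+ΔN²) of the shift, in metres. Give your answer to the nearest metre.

At φ = -27.0864°, λ = -41.3744°: sin φ = -0.455334, cos φ = 0.890321, sin λ = -0.660977, cos λ = 0.750406.
ΔE = −sin λ·ΔX + cos λ·ΔY = −(-0.660977)·(-644) + (0.750406)·(-641) = -906.68 m.
ΔN = −sin φ cos λ·ΔX − sin φ sin λ·ΔY + cos φ·ΔZ = −(-0.455334)(0.750406)(-644) − (-0.455334)(-0.660977)(-641) + (0.890321)(-283) = -279.09 m.
Horizontal magnitude = √(ΔE² + ΔN²) = √((-906.68)² + (-279.09)²) = 948.66 m.

949 m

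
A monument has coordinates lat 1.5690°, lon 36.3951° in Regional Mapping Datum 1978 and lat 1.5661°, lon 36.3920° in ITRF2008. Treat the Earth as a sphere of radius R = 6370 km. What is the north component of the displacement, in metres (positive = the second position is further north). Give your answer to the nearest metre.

ΔN = -322 m

Δφ = 1.5661° − 1.5690° = -0.0029°; Δλ = 36.3920° − 36.3951° = -0.0031°.
1° along a meridian = πR/180 = 111177 m.
ΔN = Δφ × 111177 = -322.4 m; ΔE = Δλ × 111177 × cos(1.5690°) = -0.0031 × 111177 × 0.999625 = -344.5 m.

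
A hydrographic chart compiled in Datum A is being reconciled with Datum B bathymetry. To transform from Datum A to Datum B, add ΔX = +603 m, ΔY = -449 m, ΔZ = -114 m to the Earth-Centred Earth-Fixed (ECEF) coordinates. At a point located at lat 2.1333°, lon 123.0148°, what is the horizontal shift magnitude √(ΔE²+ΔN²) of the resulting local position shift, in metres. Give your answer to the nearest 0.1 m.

275.3 m

The local east axis at (φ, λ) is (−sin λ, cos λ, 0), so ΔE = −sin(123.0148°)·603 + cos(123.0148°)·(-449) = -260.99 m.
The local north axis is (−sin φ cos λ, −sin φ sin λ, cos φ), giving ΔN = 12.230 + 14.015 − 113.921 = -87.68 m.
Horizontal magnitude = √(ΔE² + ΔN²) = √((-260.99)² + (-87.68)²) = 275.33 m.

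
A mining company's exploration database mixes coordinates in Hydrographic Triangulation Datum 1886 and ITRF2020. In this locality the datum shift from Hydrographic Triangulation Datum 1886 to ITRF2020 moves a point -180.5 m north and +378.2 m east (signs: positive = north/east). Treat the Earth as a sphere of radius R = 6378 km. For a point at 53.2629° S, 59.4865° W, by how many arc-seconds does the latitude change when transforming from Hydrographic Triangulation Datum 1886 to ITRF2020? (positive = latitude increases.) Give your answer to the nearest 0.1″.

Δφ = -5.8″

On a sphere of radius R, 1 rad of latitude = R, so Δφ = ΔN / R = -180.5 / 6378000 = -2.8300e-05 rad = -5.837″.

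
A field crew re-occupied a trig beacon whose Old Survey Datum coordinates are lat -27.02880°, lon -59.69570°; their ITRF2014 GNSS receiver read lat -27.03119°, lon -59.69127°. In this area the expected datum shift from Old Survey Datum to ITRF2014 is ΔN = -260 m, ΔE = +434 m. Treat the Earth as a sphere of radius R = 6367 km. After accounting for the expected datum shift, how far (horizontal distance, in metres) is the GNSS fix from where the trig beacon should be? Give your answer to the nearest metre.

7 m

Observed coordinate differences: Δφ = -0.00239°, Δλ = +0.00443°.
Converting to metres (1° lat = 111125 m, cos φ = 0.890778): observed ΔN = -265.6 m, observed ΔE = 438.5 m.
Subtracting the expected shift leaves a residual of -265.6 − (-260) = -5.6 m north and 438.5 − (434) = 4.5 m east.
Residual distance = √((-5.6)² + 4.5²) = 7.2 m.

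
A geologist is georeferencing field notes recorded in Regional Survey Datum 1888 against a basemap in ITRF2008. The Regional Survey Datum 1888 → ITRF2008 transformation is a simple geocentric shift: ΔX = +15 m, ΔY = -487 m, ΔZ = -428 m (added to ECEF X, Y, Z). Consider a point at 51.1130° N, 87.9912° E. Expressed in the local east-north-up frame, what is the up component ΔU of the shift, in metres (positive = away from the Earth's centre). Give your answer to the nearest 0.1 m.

ΔU = -638.4 m

At φ = 51.1130°, λ = 87.9912°: sin φ = 0.778386, cos φ = 0.627786, sin λ = 0.999385, cos λ = 0.035053.
ΔU = cos φ cos λ·ΔX + cos φ sin λ·ΔY + sin φ·ΔZ = (0.627786)(0.035053)(15) + (0.627786)(0.999385)(-487) + (0.778386)(-428) = -638.36 m.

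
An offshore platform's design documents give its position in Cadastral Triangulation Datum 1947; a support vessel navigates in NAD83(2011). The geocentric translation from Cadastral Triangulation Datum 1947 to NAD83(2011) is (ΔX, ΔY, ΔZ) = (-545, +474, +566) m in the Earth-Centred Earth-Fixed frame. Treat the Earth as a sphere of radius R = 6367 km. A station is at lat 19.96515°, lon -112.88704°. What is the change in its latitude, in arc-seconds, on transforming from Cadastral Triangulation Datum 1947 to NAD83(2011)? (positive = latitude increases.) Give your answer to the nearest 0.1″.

Δφ = 19.7″

sin φ = 0.341449, cos φ = 0.939900, sin λ = -0.921273, cos λ = -0.388916.
North component: ΔN = −sin φ cos λ·ΔX − sin φ sin λ·ΔY + cos φ·ΔZ = −(0.341449)(-0.388916)(-545) − (0.341449)(-0.921273)(474) + (0.939900)(566) = 608.72 m.
1° of latitude spans πR/180 = 111125 m, so Δφ = 608.72 / 111125 × 3600 = 19.720″.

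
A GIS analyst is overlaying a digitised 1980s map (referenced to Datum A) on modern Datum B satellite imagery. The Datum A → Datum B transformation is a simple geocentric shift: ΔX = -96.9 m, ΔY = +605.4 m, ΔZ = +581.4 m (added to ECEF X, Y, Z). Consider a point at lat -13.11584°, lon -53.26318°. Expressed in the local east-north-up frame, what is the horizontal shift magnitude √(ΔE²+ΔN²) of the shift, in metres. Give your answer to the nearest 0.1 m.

526.5 m

The local east axis at (φ, λ) is (−sin λ, cos λ, 0), so ΔE = −sin(-53.26318°)·(-96.9) + cos(-53.26318°)·605.4 = 284.46 m.
The local north axis is (−sin φ cos λ, −sin φ sin λ, cos φ), giving ΔN = -13.152 − 110.093 + 566.233 = 442.99 m.
Horizontal magnitude = √(ΔE² + ΔN²) = √(284.46² + 442.99²) = 526.46 m.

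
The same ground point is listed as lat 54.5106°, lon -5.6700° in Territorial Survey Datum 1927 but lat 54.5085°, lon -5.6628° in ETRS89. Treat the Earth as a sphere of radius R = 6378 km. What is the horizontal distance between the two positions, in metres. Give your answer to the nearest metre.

521 m

Δφ = 54.5085° − 54.5106° = -0.0021°; Δλ = -5.6628° − -5.6700° = +0.0072°.
1° along a meridian = πR/180 = 111317 m.
ΔN = Δφ × 111317 = -233.8 m; ΔE = Δλ × 111317 × cos(54.5106°) = +0.0072 × 111317 × 0.580552 = 465.3 m.
Distance = √(ΔE² + ΔN²) = √(465.3² + (-233.8)²) = 520.7 m.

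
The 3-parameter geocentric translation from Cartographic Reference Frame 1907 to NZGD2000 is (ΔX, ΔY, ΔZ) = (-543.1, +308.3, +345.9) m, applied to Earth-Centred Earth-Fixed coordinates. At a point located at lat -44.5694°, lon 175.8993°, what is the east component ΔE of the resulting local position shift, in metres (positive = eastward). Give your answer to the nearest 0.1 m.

ΔE = -268.7 m

At φ = -44.5694°, λ = 175.8993°: sin φ = -0.701773, cos φ = 0.712401, sin λ = 0.071510, cos λ = -0.997440.
ΔE = −sin λ·ΔX + cos λ·ΔY = −(0.071510)·(-543.1) + (-0.997440)·(308.3) = -268.67 m.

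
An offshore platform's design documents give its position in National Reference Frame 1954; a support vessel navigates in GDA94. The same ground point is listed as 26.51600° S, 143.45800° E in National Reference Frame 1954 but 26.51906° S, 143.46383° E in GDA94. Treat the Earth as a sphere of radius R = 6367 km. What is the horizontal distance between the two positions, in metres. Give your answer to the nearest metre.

672 m

Δφ = -26.51906° − -26.51600° = -0.00306°; Δλ = 143.46383° − 143.45800° = +0.00583°.
1° along a meridian = πR/180 = 111125 m.
ΔN = Δφ × 111125 = -340.0 m; ΔE = Δλ × 111125 × cos(-26.51600°) = +0.00583 × 111125 × 0.894810 = 579.7 m.
Distance = √(ΔE² + ΔN²) = √(579.7² + (-340.0)²) = 672.1 m.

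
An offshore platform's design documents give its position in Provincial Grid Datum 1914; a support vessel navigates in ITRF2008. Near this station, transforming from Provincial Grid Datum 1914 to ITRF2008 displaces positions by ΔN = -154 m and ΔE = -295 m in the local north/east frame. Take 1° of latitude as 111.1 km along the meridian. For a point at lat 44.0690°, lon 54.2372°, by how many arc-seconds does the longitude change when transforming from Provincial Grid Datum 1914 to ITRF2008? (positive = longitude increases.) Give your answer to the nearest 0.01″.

Δλ = -13.30″

At latitude 44.0690°, cos φ = 0.718503.
1° of longitude at this latitude = 111.1 × cos φ = 79.83 km, so Δλ = -295.0 / 79825.7 = -0.0036956° = -13.304″.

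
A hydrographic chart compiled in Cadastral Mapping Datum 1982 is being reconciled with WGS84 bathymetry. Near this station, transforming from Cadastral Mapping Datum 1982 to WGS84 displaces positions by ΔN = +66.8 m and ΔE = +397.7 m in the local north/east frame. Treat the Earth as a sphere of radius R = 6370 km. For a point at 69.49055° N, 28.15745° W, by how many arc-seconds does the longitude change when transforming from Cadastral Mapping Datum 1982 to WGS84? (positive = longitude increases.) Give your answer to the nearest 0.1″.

Δλ = 36.8″

At latitude 69.49055°, cos φ = 0.350362.
One radian of longitude at latitude φ spans R cos φ, so Δλ = ΔE / (R cos φ) = 397.7 / (6370000 × 0.350362) = 1.7820e-04 rad = 36.756″.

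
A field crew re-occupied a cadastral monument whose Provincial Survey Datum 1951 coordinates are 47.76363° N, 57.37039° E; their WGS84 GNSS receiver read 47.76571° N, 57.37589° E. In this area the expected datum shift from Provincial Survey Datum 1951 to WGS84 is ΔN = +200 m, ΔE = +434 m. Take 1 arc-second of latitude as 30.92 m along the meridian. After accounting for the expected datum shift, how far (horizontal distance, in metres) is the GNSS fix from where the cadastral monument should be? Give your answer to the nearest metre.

Observed coordinate differences: Δφ = +0.00208°, Δλ = +0.00550°.
Converting to metres (1° lat = 111312 m, cos φ = 0.672191): observed ΔN = 231.5 m, observed ΔE = 411.5 m.
Subtracting the expected shift leaves a residual of 231.5 − (200) = 31.5 m north and 411.5 − (434) = -22.5 m east.
Residual distance = √(31.5² + (-22.5)²) = 38.7 m.

39 m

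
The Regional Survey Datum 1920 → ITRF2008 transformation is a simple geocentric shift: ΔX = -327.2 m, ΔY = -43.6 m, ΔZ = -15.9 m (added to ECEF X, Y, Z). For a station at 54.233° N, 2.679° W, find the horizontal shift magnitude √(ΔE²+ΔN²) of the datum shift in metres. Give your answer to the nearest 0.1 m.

261.0 m

At φ = 54.233°, λ = -2.679°: sin φ = 0.811401, cos φ = 0.584490, sin λ = -0.046740, cos λ = 0.998907.
ΔE = −sin λ·ΔX + cos λ·ΔY = −(-0.046740)·(-327.2) + (0.998907)·(-43.6) = -58.85 m.
ΔN = −sin φ cos λ·ΔX − sin φ sin λ·ΔY + cos φ·ΔZ = −(0.811401)(0.998907)(-327.2) − (0.811401)(-0.046740)(-43.6) + (0.584490)(-15.9) = 254.25 m.
Horizontal magnitude = √(ΔE² + ΔN²) = √((-58.85)² + 254.25²) = 260.97 m.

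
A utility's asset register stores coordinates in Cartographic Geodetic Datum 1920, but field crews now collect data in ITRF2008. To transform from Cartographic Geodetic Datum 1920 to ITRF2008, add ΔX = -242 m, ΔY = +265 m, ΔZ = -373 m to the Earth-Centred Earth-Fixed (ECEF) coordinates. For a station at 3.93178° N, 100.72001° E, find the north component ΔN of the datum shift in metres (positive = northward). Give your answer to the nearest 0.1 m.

At φ = 3.93178°, λ = 100.72001°: sin φ = 0.068569, cos φ = 0.997646, sin λ = 0.982548, cos λ = -0.186010.
ΔN = −sin φ cos λ·ΔX − sin φ sin λ·ΔY + cos φ·ΔZ = −(0.068569)(-0.186010)(-242) − (0.068569)(0.982548)(265) + (0.997646)(-373) = -393.06 m.

ΔN = -393.1 m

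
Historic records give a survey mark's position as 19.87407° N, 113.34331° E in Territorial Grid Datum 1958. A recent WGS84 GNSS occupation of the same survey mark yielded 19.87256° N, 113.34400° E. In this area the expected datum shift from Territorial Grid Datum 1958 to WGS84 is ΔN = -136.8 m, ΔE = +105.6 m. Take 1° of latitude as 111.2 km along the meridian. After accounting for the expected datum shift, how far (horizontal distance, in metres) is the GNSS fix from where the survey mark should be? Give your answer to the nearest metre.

46 m

Observed coordinate differences: Δφ = -0.00151°, Δλ = +0.00069°.
Converting to metres (1° lat = 111200 m, cos φ = 0.940442): observed ΔN = -167.9 m, observed ΔE = 72.2 m.
Subtracting the expected shift leaves a residual of -167.9 − (-136.8) = -31.1 m north and 72.2 − (105.6) = -33.4 m east.
Residual distance = √((-31.1)² + (-33.4)²) = 45.7 m.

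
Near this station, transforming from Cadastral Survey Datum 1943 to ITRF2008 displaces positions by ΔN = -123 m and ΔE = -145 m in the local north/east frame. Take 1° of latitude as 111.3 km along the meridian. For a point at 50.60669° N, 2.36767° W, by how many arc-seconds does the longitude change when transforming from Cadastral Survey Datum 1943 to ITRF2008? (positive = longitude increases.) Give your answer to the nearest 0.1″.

At latitude 50.60669°, cos φ = 0.634640.
1° of longitude at this latitude = 111.3 × cos φ = 70.64 km, so Δλ = -145.0 / 70635.5 = -0.0020528° = -7.390″.

Δλ = -7.4″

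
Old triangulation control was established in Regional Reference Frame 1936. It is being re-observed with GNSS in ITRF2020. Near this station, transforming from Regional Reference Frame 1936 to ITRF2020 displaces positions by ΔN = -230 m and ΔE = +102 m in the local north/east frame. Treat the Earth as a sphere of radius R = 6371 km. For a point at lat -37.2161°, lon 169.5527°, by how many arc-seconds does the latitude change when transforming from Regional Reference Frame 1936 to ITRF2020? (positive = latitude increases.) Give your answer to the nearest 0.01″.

Δφ = -7.45″

On a sphere of radius R, 1 rad of latitude = R, so Δφ = ΔN / R = -230.0 / 6371000 = -3.6101e-05 rad = -7.446″.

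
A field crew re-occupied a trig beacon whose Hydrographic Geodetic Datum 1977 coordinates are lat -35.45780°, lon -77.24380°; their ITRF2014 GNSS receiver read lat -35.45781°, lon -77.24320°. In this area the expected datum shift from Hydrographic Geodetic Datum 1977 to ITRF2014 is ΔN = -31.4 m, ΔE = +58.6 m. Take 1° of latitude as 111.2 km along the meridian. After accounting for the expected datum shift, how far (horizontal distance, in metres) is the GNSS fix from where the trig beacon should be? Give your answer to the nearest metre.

31 m

Observed coordinate differences: Δφ = -0.00001°, Δλ = +0.00060°.
Converting to metres (1° lat = 111200 m, cos φ = 0.814543): observed ΔN = -1.1 m, observed ΔE = 54.3 m.
Subtracting the expected shift leaves a residual of -1.1 − (-31.4) = 30.3 m north and 54.3 − (58.6) = -4.3 m east.
Residual distance = √(30.3² + (-4.3)²) = 30.6 m.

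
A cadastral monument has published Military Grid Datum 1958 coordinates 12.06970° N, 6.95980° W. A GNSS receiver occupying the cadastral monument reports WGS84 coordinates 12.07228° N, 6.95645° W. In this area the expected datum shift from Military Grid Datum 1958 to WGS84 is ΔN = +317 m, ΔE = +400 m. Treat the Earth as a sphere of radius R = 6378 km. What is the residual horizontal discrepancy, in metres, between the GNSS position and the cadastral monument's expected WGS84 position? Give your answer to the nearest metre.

Observed coordinate differences: Δφ = +0.00258°, Δλ = +0.00335°.
Converting to metres (1° lat = 111317 m, cos φ = 0.977894): observed ΔN = 287.2 m, observed ΔE = 364.7 m.
Subtracting the expected shift leaves a residual of 287.2 − (317) = -29.8 m north and 364.7 − (400) = -35.3 m east.
Residual distance = √((-29.8)² + (-35.3)²) = 46.2 m.

46 m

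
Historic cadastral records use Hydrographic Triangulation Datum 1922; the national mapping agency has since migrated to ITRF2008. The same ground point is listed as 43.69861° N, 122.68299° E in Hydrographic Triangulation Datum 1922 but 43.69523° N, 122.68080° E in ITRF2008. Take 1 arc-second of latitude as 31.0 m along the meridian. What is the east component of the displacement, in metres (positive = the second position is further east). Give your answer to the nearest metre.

ΔE = -177 m

Δφ = 43.69523° − 43.69861° = -0.00338°; Δλ = 122.68080° − 122.68299° = -0.00219°.
1° of latitude = 3600 × 31.00 = 111600 m.
ΔN = Δφ × 111600 = -377.2 m; ΔE = Δλ × 111600 × cos(43.69861°) = -0.00219 × 111600 × 0.722984 = -176.7 m.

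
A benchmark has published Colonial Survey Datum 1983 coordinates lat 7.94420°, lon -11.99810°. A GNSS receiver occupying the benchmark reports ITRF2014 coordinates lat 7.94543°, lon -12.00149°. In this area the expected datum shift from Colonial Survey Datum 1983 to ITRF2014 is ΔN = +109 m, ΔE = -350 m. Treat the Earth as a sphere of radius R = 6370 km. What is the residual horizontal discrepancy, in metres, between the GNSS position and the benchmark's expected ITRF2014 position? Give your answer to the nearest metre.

36 m

Observed coordinate differences: Δφ = +0.00123°, Δλ = -0.00339°.
Converting to metres (1° lat = 111177 m, cos φ = 0.990403): observed ΔN = 136.7 m, observed ΔE = -373.3 m.
Subtracting the expected shift leaves a residual of 136.7 − (109) = 27.7 m north and -373.3 − (-350) = -23.3 m east.
Residual distance = √(27.7² + (-23.3)²) = 36.2 m.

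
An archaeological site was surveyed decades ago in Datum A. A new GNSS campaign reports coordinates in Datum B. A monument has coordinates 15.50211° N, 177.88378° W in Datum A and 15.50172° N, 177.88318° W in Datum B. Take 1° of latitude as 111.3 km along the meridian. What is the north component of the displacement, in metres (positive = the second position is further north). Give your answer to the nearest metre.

Δφ = 15.50172° − 15.50211° = -0.00039°; Δλ = -177.88318° − -177.88378° = +0.00060°.
ΔN = Δφ × 111300 = -43.4 m; ΔE = Δλ × 111300 × cos(15.50211°) = +0.00060 × 111300 × 0.963621 = 64.4 m.

ΔN = -43 m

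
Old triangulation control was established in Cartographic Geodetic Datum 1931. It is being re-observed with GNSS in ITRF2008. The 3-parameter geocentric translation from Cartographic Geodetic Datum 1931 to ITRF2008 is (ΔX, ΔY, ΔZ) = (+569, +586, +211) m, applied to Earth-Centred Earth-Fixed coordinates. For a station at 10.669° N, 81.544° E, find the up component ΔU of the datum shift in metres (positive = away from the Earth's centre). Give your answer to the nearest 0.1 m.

At φ = 10.669°, λ = 81.544°: sin φ = 0.185135, cos φ = 0.982713, sin λ = 0.989129, cos λ = 0.147050.
ΔU = cos φ cos λ·ΔX + cos φ sin λ·ΔY + sin φ·ΔZ = (0.982713)(0.147050)(569) + (0.982713)(0.989129)(586) + (0.185135)(211) = 690.90 m.

ΔU = 690.9 m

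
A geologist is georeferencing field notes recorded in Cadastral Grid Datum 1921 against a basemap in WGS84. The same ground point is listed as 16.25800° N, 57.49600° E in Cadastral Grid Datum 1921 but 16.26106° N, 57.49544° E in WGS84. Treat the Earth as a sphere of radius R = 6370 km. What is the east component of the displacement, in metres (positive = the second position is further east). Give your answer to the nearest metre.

ΔE = -60 m

Δφ = 16.26106° − 16.25800° = +0.00306°; Δλ = 57.49544° − 57.49600° = -0.00056°.
1° along a meridian = πR/180 = 111177 m.
ΔN = Δφ × 111177 = 340.2 m; ΔE = Δλ × 111177 × cos(16.25800°) = -0.00056 × 111177 × 0.960011 = -59.8 m.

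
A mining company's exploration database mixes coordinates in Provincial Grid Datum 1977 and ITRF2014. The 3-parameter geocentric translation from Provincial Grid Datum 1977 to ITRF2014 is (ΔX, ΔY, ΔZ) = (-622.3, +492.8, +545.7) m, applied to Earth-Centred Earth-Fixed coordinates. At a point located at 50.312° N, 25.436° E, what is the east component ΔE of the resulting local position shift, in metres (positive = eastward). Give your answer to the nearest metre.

The local east axis at (φ, λ) is (−sin λ, cos λ, 0), so ΔE = −sin(25.436°)·(-622.3) + cos(25.436°)·492.8 = 712.31 m.

ΔE = 712 m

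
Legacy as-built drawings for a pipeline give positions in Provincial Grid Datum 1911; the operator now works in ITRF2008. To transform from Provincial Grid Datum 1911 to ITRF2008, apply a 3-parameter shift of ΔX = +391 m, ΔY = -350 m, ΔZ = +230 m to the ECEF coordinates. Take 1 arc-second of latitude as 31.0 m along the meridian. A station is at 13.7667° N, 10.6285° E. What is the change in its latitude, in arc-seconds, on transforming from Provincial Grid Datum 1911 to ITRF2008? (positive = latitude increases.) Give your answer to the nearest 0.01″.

Δφ = 4.75″

sin φ = 0.237969, cos φ = 0.971273, sin λ = 0.184440, cos λ = 0.982844.
North component: ΔN = −sin φ cos λ·ΔX − sin φ sin λ·ΔY + cos φ·ΔZ = −(0.237969)(0.982844)(391) − (0.237969)(0.184440)(-350) + (0.971273)(230) = 147.31 m.
1° of latitude spans 3600 × 31.00 = 111600 m, so Δφ = 147.31 / 111600 × 3600 = 4.752″.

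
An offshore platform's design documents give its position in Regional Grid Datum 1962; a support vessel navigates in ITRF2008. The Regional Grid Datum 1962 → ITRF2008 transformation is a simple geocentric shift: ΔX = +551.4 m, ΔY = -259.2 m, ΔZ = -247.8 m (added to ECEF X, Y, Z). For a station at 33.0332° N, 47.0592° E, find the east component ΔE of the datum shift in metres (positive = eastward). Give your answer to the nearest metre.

ΔE = -580 m

The local east axis at (φ, λ) is (−sin λ, cos λ, 0), so ΔE = −sin(47.0592°)·551.4 + cos(47.0592°)·(-259.2) = -580.23 m.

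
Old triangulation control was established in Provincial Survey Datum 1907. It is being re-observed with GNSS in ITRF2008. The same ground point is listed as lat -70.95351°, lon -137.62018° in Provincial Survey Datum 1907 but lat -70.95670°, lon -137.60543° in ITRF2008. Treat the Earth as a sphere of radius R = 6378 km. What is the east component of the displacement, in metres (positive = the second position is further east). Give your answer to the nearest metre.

Δφ = -70.95670° − -70.95351° = -0.00319°; Δλ = -137.60543° − -137.62018° = +0.01475°.
1° along a meridian = πR/180 = 111317 m.
ΔN = Δφ × 111317 = -355.1 m; ΔE = Δλ × 111317 × cos(-70.95351°) = +0.01475 × 111317 × 0.326335 = 535.8 m.

ΔE = 536 m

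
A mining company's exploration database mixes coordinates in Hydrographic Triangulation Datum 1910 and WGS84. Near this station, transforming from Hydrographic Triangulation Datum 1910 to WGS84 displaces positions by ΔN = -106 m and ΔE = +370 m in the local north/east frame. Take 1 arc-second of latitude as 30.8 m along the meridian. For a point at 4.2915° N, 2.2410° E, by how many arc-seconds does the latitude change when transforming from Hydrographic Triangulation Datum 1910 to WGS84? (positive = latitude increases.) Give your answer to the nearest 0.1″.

1″ of latitude = 30.80 m, so Δφ = -106.0 / 30.80 = -3.442″.

Δφ = -3.4″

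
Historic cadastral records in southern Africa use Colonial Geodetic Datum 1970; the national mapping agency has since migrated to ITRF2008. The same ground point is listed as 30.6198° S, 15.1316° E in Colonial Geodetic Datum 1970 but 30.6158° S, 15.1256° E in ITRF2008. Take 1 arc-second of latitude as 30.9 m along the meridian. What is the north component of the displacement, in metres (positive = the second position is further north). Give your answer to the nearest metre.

ΔN = 445 m

Δφ = -30.6158° − -30.6198° = +0.0040°; Δλ = 15.1256° − 15.1316° = -0.0060°.
1° of latitude = 3600 × 30.90 = 111240 m.
ΔN = Δφ × 111240 = 445.0 m; ΔE = Δλ × 111240 × cos(-30.6198°) = -0.0060 × 111240 × 0.860566 = -574.4 m.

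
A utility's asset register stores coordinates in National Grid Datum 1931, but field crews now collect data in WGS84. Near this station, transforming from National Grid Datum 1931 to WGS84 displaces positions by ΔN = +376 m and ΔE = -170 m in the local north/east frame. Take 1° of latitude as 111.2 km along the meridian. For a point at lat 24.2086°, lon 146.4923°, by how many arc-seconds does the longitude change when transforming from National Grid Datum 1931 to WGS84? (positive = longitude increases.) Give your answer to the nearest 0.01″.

At latitude 24.2086°, cos φ = 0.912059.
1° of longitude at this latitude = 111.2 × cos φ = 101.42 km, so Δλ = -170.0 / 101420.9 = -0.0016762° = -6.034″.

Δλ = -6.03″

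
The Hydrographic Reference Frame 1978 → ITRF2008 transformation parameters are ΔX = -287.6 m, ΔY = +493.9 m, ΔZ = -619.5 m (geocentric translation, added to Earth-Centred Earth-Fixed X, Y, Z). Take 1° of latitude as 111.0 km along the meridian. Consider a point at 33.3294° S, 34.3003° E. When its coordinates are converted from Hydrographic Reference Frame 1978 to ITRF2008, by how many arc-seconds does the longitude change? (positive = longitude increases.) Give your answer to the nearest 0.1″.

sin φ = -0.549452, cos φ = 0.835526, sin λ = 0.563530, cos λ = 0.826095.
East component: ΔE = −sin λ·ΔX + cos λ·ΔY = −(0.563530)(-287.6) + (0.826095)(493.9) = 570.08 m.
1° of latitude spans 111000 m; at latitude φ, 1° of longitude spans that × cos φ = 92743.3 m, so Δλ = 570.08 / 92743.3 × 3600 = 22.129″.

Δλ = 22.1″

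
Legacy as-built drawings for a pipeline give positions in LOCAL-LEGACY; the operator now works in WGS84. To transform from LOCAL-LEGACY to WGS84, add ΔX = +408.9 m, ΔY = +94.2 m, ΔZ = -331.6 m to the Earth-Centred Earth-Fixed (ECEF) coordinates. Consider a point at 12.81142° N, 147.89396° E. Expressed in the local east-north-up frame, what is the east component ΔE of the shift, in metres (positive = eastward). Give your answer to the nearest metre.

The local east axis at (φ, λ) is (−sin λ, cos λ, 0), so ΔE = −sin(147.89396°)·408.9 + cos(147.89396°)·94.2 = -297.12 m.

ΔE = -297 m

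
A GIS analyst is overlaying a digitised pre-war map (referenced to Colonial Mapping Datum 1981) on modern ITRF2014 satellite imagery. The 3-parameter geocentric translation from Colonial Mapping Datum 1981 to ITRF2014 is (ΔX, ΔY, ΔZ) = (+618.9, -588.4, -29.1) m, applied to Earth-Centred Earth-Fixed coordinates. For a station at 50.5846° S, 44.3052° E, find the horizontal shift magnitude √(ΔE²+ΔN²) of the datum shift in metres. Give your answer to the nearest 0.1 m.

The local east axis at (φ, λ) is (−sin λ, cos λ, 0), so ΔE = −sin(44.3052°)·618.9 + cos(44.3052°)·(-588.4) = -853.37 m.
The local north axis is (−sin φ cos λ, −sin φ sin λ, cos φ), giving ΔN = 342.170 − 317.512 − 18.477 = 6.18 m.
Horizontal magnitude = √(ΔE² + ΔN²) = √((-853.37)² + 6.18²) = 853.39 m.

853.4 m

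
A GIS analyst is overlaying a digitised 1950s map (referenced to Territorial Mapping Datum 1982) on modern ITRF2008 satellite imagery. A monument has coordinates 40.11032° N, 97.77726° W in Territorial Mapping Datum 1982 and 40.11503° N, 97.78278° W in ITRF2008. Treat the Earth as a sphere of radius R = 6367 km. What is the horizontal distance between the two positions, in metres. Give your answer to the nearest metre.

703 m

Δφ = 40.11503° − 40.11032° = +0.00471°; Δλ = -97.78278° − -97.77726° = -0.00552°.
1° along a meridian = πR/180 = 111125 m.
ΔN = Δφ × 111125 = 523.4 m; ΔE = Δλ × 111125 × cos(40.11032°) = -0.00552 × 111125 × 0.764805 = -469.1 m.
Distance = √(ΔE² + ΔN²) = √((-469.1)² + 523.4²) = 702.9 m.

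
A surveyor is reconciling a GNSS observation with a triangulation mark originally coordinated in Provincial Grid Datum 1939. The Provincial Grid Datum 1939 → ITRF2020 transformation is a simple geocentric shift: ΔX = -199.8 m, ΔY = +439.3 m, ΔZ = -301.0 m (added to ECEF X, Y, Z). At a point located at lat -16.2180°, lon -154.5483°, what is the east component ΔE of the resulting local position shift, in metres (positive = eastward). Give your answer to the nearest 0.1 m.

ΔE = -482.5 m

At φ = -16.2180°, λ = -154.5483°: sin φ = -0.279293, cos φ = 0.960206, sin λ = -0.429750, cos λ = -0.902948.
ΔE = −sin λ·ΔX + cos λ·ΔY = −(-0.429750)·(-199.8) + (-0.902948)·(439.3) = -482.53 m.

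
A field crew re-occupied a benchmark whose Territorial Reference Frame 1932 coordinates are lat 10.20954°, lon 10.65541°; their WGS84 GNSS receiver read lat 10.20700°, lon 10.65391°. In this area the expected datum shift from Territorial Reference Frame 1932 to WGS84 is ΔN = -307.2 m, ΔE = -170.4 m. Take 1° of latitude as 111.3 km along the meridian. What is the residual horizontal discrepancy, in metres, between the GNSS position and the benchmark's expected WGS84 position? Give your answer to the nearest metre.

Observed coordinate differences: Δφ = -0.00254°, Δλ = -0.00150°.
Converting to metres (1° lat = 111300 m, cos φ = 0.984166): observed ΔN = -282.7 m, observed ΔE = -164.3 m.
Subtracting the expected shift leaves a residual of -282.7 − (-307.2) = 24.5 m north and -164.3 − (-170.4) = 6.1 m east.
Residual distance = √(24.5² + 6.1²) = 25.2 m.

25 m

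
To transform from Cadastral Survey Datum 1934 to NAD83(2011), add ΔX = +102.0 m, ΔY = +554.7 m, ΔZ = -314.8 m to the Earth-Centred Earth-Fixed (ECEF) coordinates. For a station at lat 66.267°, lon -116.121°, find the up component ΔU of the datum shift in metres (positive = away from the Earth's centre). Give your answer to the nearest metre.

ΔU = -507 m

At φ = 66.267°, λ = -116.121°: sin φ = 0.915431, cos φ = 0.402475, sin λ = -0.897866, cos λ = -0.440268.
ΔU = cos φ cos λ·ΔX + cos φ sin λ·ΔY + sin φ·ΔZ = (0.402475)(-0.440268)(102.0) + (0.402475)(-0.897866)(554.7) + (0.915431)(-314.8) = -506.70 m.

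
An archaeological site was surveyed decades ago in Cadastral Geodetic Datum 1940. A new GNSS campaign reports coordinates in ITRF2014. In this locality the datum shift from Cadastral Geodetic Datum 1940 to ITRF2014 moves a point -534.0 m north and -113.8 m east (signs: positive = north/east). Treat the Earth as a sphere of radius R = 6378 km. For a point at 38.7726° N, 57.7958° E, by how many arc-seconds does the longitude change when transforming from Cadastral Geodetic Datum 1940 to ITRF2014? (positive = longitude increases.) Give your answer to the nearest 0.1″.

At latitude 38.7726°, cos φ = 0.779638.
One radian of longitude at latitude φ spans R cos φ, so Δλ = ΔE / (R cos φ) = -113.8 / (6378000 × 0.779638) = -2.2886e-05 rad = -4.721″.

Δλ = -4.7″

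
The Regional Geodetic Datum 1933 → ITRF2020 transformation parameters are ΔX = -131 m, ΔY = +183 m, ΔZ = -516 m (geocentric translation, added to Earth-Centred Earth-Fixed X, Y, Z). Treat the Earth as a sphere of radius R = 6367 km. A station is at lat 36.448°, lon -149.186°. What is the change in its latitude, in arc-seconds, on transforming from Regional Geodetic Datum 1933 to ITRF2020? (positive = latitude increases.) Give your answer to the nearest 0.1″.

sin φ = 0.594093, cos φ = 0.804396, sin λ = -0.512253, cos λ = -0.858835.
North component: ΔN = −sin φ cos λ·ΔX − sin φ sin λ·ΔY + cos φ·ΔZ = −(0.594093)(-0.858835)(-131) − (0.594093)(-0.512253)(183) + (0.804396)(-516) = -426.22 m.
1° of latitude spans πR/180 = 111125 m, so Δφ = -426.22 / 111125 × 3600 = -13.808″.

Δφ = -13.8″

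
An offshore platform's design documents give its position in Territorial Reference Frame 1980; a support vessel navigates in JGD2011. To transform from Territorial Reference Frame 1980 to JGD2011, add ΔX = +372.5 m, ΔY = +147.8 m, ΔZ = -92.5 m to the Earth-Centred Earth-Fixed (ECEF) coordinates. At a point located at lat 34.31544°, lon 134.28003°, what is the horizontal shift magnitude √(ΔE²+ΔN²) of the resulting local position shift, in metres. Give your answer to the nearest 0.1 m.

370.0 m

The local east axis at (φ, λ) is (−sin λ, cos λ, 0), so ΔE = −sin(134.28003°)·372.5 + cos(134.28003°)·147.8 = -369.88 m.
The local north axis is (−sin φ cos λ, −sin φ sin λ, cos φ), giving ΔN = 146.612 − 59.653 − 76.400 = 10.56 m.
Horizontal magnitude = √(ΔE² + ΔN²) = √((-369.88)² + 10.56²) = 370.03 m.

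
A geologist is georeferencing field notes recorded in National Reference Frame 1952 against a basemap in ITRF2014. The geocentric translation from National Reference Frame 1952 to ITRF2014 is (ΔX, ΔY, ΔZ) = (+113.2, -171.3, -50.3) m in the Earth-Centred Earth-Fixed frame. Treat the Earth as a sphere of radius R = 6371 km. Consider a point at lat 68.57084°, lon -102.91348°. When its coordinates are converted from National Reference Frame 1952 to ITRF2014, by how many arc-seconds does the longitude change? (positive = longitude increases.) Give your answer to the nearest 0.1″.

sin φ = 0.930870, cos φ = 0.365351, sin λ = -0.974709, cos λ = -0.223479.
East component: ΔE = −sin λ·ΔX + cos λ·ΔY = −(-0.974709)(113.2) + (-0.223479)(-171.3) = 148.62 m.
1° of latitude spans πR/180 = 111195 m; at latitude φ, 1° of longitude spans that × cos φ = 40625.1 m, so Δλ = 148.62 / 40625.1 × 3600 = 13.170″.

Δλ = 13.2″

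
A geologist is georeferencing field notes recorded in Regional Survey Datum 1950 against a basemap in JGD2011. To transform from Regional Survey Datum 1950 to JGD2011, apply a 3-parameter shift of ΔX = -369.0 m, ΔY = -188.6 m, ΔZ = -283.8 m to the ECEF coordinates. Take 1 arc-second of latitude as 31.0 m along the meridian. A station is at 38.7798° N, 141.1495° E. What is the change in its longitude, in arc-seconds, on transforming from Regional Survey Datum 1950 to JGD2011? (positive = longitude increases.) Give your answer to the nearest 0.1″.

sin φ = 0.626329, cos φ = 0.779559, sin λ = 0.627290, cos λ = -0.778785.
East component: ΔE = −sin λ·ΔX + cos λ·ΔY = −(0.627290)(-369.0) + (-0.778785)(-188.6) = 378.35 m.
1° of latitude spans 3600 × 31.00 = 111600 m; at latitude φ, 1° of longitude spans that × cos φ = 86998.8 m, so Δλ = 378.35 / 86998.8 × 3600 = 15.656″.

Δλ = 15.7″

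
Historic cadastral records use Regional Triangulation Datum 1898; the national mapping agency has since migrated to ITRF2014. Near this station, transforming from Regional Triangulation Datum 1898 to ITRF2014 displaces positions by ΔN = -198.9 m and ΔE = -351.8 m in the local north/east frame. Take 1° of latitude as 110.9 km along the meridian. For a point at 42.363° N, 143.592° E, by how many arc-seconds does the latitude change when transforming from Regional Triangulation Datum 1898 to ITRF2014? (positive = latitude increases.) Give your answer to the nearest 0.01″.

1° of latitude = 110.9 km, so Δφ = -198.9 / 110900 = -0.0017935° = -6.457″.

Δφ = -6.46″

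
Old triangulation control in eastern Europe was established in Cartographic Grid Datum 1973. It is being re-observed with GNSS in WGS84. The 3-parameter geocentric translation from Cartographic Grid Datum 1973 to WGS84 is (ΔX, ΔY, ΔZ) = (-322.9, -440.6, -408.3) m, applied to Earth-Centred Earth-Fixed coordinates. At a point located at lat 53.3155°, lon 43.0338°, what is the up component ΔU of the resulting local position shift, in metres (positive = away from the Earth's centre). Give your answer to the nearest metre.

ΔU = -648 m

At φ = 53.3155°, λ = 43.0338°: sin φ = 0.801937, cos φ = 0.597408, sin λ = 0.682430, cos λ = 0.730951.
ΔU = cos φ cos λ·ΔX + cos φ sin λ·ΔY + sin φ·ΔZ = (0.597408)(0.730951)(-322.9) + (0.597408)(0.682430)(-440.6) + (0.801937)(-408.3) = -648.06 m.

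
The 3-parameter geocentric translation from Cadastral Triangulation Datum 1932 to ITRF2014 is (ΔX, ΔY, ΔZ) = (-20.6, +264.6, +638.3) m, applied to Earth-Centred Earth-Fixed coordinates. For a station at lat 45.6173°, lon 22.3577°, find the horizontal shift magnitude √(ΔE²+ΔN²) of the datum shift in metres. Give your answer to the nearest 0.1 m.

463.1 m

At φ = 45.6173°, λ = 22.3577°: sin φ = 0.714684, cos φ = 0.699448, sin λ = 0.380388, cos λ = 0.924827.
ΔE = −sin λ·ΔX + cos λ·ΔY = −(0.380388)·(-20.6) + (0.924827)·(264.6) = 252.55 m.
ΔN = −sin φ cos λ·ΔX − sin φ sin λ·ΔY + cos φ·ΔZ = −(0.714684)(0.924827)(-20.6) − (0.714684)(0.380388)(264.6) + (0.699448)(638.3) = 388.14 m.
Horizontal magnitude = √(ΔE² + ΔN²) = √(252.55² + 388.14²) = 463.07 m.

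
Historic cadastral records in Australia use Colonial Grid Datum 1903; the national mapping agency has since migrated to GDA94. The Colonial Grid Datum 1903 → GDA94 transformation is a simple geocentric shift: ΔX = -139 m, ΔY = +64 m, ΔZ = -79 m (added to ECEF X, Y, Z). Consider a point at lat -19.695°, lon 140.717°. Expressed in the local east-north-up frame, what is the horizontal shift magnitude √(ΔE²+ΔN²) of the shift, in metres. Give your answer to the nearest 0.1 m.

45.6 m

At φ = -19.695°, λ = 140.717°: sin φ = -0.337013, cos φ = 0.941500, sin λ = 0.633151, cos λ = -0.774028.
ΔE = −sin λ·ΔX + cos λ·ΔY = −(0.633151)·(-139) + (-0.774028)·(64) = 38.47 m.
ΔN = −sin φ cos λ·ΔX − sin φ sin λ·ΔY + cos φ·ΔZ = −(-0.337013)(-0.774028)(-139) − (-0.337013)(0.633151)(64) + (0.941500)(-79) = -24.46 m.
Horizontal magnitude = √(ΔE² + ΔN²) = √(38.47² + (-24.46)²) = 45.59 m.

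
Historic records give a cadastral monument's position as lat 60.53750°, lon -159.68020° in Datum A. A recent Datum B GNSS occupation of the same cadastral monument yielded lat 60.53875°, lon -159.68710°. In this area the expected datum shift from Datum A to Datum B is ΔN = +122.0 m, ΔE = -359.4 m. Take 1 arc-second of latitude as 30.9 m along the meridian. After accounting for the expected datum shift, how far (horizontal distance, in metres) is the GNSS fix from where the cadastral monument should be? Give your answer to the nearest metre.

25 m

Observed coordinate differences: Δφ = +0.00125°, Δλ = -0.00690°.
Converting to metres (1° lat = 111240 m, cos φ = 0.491854): observed ΔN = 139.0 m, observed ΔE = -377.5 m.
Subtracting the expected shift leaves a residual of 139.0 − (122.0) = 17.0 m north and -377.5 − (-359.4) = -18.1 m east.
Residual distance = √(17.0² + (-18.1)²) = 24.9 m.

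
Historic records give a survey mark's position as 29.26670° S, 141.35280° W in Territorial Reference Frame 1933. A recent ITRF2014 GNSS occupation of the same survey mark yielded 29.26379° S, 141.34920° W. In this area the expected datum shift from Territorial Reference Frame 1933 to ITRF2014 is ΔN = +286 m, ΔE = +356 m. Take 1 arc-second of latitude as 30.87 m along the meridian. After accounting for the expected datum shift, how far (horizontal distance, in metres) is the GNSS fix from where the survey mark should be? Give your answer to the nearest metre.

38 m

Observed coordinate differences: Δφ = +0.00291°, Δλ = +0.00360°.
Converting to metres (1° lat = 111132 m, cos φ = 0.872354): observed ΔN = 323.4 m, observed ΔE = 349.0 m.
Subtracting the expected shift leaves a residual of 323.4 − (286) = 37.4 m north and 349.0 − (356) = -7.0 m east.
Residual distance = √(37.4² + (-7.0)²) = 38.0 m.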